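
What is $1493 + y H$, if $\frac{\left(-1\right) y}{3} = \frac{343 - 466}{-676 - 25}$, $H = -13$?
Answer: $\frac{1051390}{701} \approx 1499.8$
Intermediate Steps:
$y = - \frac{369}{701}$ ($y = - 3 \frac{343 - 466}{-676 - 25} = - 3 \left(- \frac{123}{-701}\right) = - 3 \left(\left(-123\right) \left(- \frac{1}{701}\right)\right) = \left(-3\right) \frac{123}{701} = - \frac{369}{701} \approx -0.52639$)
$1493 + y H = 1493 - - \frac{4797}{701} = 1493 + \frac{4797}{701} = \frac{1051390}{701}$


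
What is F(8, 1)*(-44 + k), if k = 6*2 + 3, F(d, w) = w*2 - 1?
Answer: -29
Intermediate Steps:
F(d, w) = -1 + 2*w (F(d, w) = 2*w - 1 = -1 + 2*w)
k = 15 (k = 12 + 3 = 15)
F(8, 1)*(-44 + k) = (-1 + 2*1)*(-44 + 15) = (-1 + 2)*(-29) = 1*(-29) = -29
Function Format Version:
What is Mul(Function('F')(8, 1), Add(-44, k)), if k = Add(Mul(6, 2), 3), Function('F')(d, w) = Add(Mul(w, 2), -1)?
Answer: -29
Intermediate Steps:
Function('F')(d, w) = Add(-1, Mul(2, w)) (Function('F')(d, w) = Add(Mul(2, w), -1) = Add(-1, Mul(2, w)))
k = 15 (k = Add(12, 3) = 15)
Mul(Function('F')(8, 1), Add(-44, k)) = Mul(Add(-1, Mul(2, 1)), Add(-44, 15)) = Mul(Add(-1, 2), -29) = Mul(1, -29) = -29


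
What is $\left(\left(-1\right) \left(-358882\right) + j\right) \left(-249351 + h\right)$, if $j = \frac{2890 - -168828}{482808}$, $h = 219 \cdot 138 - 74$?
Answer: $- \frac{18990791359098961}{241404} \approx -7.8668 \cdot 10^{10}$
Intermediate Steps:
$h = 30148$ ($h = 30222 - 74 = 30148$)
$j = \frac{85859}{241404}$ ($j = \left(2890 + 168828\right) \frac{1}{482808} = 171718 \cdot \frac{1}{482808} = \frac{85859}{241404} \approx 0.35567$)
$\left(\left(-1\right) \left(-358882\right) + j\right) \left(-249351 + h\right) = \left(\left(-1\right) \left(-358882\right) + \frac{85859}{241404}\right) \left(-249351 + 30148\right) = \left(358882 + \frac{85859}{241404}\right) \left(-219203\right) = \frac{86635636187}{241404} \left(-219203\right) = - \frac{18990791359098961}{241404}$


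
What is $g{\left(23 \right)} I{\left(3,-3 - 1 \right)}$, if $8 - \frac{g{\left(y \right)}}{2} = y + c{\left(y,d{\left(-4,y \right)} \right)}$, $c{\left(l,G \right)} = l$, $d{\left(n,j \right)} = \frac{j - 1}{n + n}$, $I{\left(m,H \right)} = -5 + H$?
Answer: $684$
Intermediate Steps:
$d{\left(n,j \right)} = \frac{-1 + j}{2 n}$
$g{\left(y \right)} = 16 - 4 y$ ($g{\left(y \right)} = 16 - 2 \left(y + y\right) = 16 - 2 \cdot 2 y = 16 - 4 y$)
$g{\left(23 \right)} I{\left(3,-3 - 1 \right)} = \left(16 - 92\right) \left(-5 - 4\right) = \left(-76\right) \left(-9\right) = 684$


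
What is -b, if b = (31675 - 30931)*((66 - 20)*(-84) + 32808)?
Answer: -21534336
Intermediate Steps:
b = 21534336 (b = 744*(46*(-84) + 32808) = 744*(-3864 + 32808) = 744*28944 = 21534336)
-b = -1*21534336 = -21534336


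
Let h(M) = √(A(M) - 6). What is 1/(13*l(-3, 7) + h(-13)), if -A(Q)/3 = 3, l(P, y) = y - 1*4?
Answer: 13/512 - I*√15/1536 ≈ 0.025391 - 0.0025215*I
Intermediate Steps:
l(P, y) = -4 + y (l(P, y) = y - 4 = -4 + y)
A(Q) = -9 (A(Q) = -3*3 = -9)
h(M) = I*√15 (h(M) = √(-9 - 6) = √(-15) = I*√15)
1/(13*l(-3, 7) + h(-13)) = 1/(13*(-4 + 7) + I*√15) = 1/(13*3 + I*√15) = 1/(39 + I*√15)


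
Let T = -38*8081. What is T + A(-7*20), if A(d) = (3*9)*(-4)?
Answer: -307186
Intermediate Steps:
A(d) = -108 (A(d) = 27*(-4) = -108)
T = -307078
T + A(-7*20) = -307078 - 108 = -307186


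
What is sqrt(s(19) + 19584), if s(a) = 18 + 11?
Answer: sqrt(19613) ≈ 140.05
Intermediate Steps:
s(a) = 29
sqrt(s(19) + 19584) = sqrt(29 + 19584) = sqrt(19613)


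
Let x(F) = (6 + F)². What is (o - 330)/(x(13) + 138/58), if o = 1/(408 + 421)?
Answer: -7933501/8736002 ≈ -0.90814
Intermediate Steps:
o = 1/829 ≈ 0.0012063
(o - 330)/(x(13) + 138/58) = (1/829 - 330)/((6 + 13)² + 138/58) = -273569/(829*(19² + 138*(1/58))) = -273569/(829*(361 + 69/29)) = -273569/(829*10538/29) = -273569/829*29/10538 = -7933501/8736002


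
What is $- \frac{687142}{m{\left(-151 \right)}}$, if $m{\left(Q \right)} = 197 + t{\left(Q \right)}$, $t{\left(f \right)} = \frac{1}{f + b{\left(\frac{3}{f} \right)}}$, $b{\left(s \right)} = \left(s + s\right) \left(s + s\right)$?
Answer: $- \frac{1182885749465}{339115727} \approx -3488.1$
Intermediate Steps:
$b{\left(s \right)} = 4 s^{2}$ ($b{\left(s \right)} = 2 s 2 s = 4 s^{2}$)
$t{\left(f \right)} = \frac{1}{f + \frac{36}{f^{2}}}$ ($t{\left(f \right)} = \frac{1}{f + 4 \left(\frac{3}{f}\right)^{2}} = \frac{1}{f + 4 \frac{9}{f^{2}}} = \frac{1}{f + \frac{36}{f^{2}}}$)
$m{\left(Q \right)} = 197 + \frac{Q^{2}}{36 + Q^{3}}$
$- \frac{687142}{m{\left(-151 \right)}} = - \frac{687142}{\frac{1}{36 + \left(-151\right)^{3}} \left(7092 + \left(-151\right)^{2} + 197 \left(-151\right)^{3}\right)} = - \frac{687142}{\frac{1}{36 - 3442951} \left(7092 + 22801 + 197 \left(-3442951\right)\right)} = - \frac{687142}{\frac{1}{-3442915} \left(7092 + 22801 - 678261347\right)} = - \frac{687142}{\left(- \frac{1}{3442915}\right) \left(-678231454\right)} = - \frac{687142}{\frac{678231454}{3442915}} = \left(-687142\right) \frac{3442915}{678231454} = - \frac{1182885749465}{339115727}$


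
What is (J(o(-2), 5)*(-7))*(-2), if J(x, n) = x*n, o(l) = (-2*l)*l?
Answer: -560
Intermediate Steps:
o(l) = -2*l**2
J(x, n) = n*x
(J(o(-2), 5)*(-7))*(-2) = ((5*(-2*(-2)**2))*(-7))*(-2) = ((5*(-2*4))*(-7))*(-2) = ((5*(-8))*(-7))*(-2) = -40*(-7)*(-2) = 280*(-2) = -560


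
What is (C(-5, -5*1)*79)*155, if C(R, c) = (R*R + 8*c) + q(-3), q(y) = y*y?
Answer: -73470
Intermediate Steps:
q(y) = y²
C(R, c) = 9 + R² + 8*c (C(R, c) = (R*R + 8*c) + (-3)² = (R² + 8*c) + 9 = 9 + R² + 8*c)
(C(-5, -5*1)*79)*155 = ((9 + (-5)² + 8*(-5*1))*79)*155 = ((9 + 25 + 8*(-5))*79)*155 = ((9 + 25 - 40)*79)*155 = -6*79*155 = -474*155 = -73470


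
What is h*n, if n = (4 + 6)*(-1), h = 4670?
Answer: -46700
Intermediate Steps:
n = -10 (n = 10*(-1) = -10)
h*n = 4670*(-10) = -46700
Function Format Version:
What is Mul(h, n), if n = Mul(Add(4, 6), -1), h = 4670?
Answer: -46700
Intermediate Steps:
n = -10 (n = Mul(10, -1) = -10)
Mul(h, n) = Mul(4670, -10) = -46700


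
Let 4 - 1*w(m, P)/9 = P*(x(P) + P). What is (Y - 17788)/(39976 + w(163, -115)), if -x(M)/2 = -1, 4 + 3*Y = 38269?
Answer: 5033/76943 ≈ 0.065412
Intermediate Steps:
Y = 12755 (Y = -4/3 + (⅓)*38269 = -4/3 + 38269/3 = 12755)
x(M) = 2 (x(M) = -2*(-1) = 2)
w(m, P) = 36 - 9*P*(2 + P)
(Y - 17788)/(39976 + w(163, -115)) = (12755 - 17788)/(39976 + (36 - 18*(-115) - 9*(-115)²)) = -5033/(39976 + (36 + 2070 - 9*13225)) = -5033/(39976 + (36 + 2070 - 119025)) = -5033/(39976 - 116919) = -5033/(-76943) = -5033*(-1/76943) = 5033/76943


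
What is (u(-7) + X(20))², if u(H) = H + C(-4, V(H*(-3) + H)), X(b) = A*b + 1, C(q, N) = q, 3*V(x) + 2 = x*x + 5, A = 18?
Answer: 122500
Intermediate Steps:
V(x) = 1 + x²/3 (V(x) = -⅔ + (x*x + 5)/3 = -⅔ + (x² + 5)/3 = -⅔ + (5 + x²)/3 = -⅔ + (5/3 + x²/3) = 1 + x²/3)
X(b) = 1 + 18*b (X(b) = 18*b + 1 = 1 + 18*b)
u(H) = -4 + H (u(H) = H - 4 = -4 + H)
(u(-7) + X(20))² = ((-4 - 7) + (1 + 18*20))² = (-11 + (1 + 360))² = (-11 + 361)² = 350² = 122500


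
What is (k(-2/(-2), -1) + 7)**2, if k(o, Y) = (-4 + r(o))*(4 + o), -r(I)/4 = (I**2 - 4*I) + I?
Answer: 729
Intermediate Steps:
r(I) = -4*I**2 + 12*I (r(I) = -4*((I**2 - 4*I) + I) = -4*(I**2 - 3*I) = -4*I**2 + 12*I)
k(o, Y) = (-4 + 4*o*(3 - o))*(4 + o)
(k(-2/(-2), -1) + 7)**2 = ((-16 - 4*1**2 - 4*(-2/(-2))**3 + 44*(-2/(-2))) + 7)**2 = ((-16 - 4*(-2*(-1/2))**2 - 4*(-2*(-1/2))**3 + 44*(-2*(-1/2))) + 7)**2 = ((-16 - 4*1**2 - 4*1**3 + 44*1) + 7)**2 = ((-16 - 4*1 - 4*1 + 44) + 7)**2 = ((-16 - 4 - 4 + 44) + 7)**2 = (20 + 7)**2 = 27**2 = 729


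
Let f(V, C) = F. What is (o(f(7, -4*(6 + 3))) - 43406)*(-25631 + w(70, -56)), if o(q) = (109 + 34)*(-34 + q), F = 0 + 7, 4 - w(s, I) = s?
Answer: 1214620099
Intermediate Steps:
w(s, I) = 4 - s
F = 7
f(V, C) = 7
o(q) = -4862 + 143*q (o(q) = 143*(-34 + q) = -4862 + 143*q)
(o(f(7, -4*(6 + 3))) - 43406)*(-25631 + w(70, -56)) = ((-4862 + 143*7) - 43406)*(-25631 + (4 - 1*70)) = ((-4862 + 1001) - 43406)*(-25631 + (4 - 70)) = (-3861 - 43406)*(-25631 - 66) = -47267*(-25697) = 1214620099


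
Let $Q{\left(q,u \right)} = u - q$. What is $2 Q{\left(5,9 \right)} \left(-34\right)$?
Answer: $-272$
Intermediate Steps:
$2 Q{\left(5,9 \right)} \left(-34\right) = 2 \left(9 - 5\right) \left(-34\right) = 2 \cdot 4 \left(-34\right) = 8 \left(-34\right) = -272$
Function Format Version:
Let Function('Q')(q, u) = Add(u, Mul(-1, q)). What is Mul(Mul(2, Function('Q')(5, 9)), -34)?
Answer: -272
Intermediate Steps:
Mul(Mul(2, Function('Q')(5, 9)), -34) = Mul(Mul(2, Add(9, Mul(-1, 5))), -34) = Mul(Mul(2, Add(9, -5)), -34) = Mul(Mul(2, 4), -34) = Mul(8, -34) = -272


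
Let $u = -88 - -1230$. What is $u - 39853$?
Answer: $-38711$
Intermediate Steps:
$u = 1142$ ($u = -88 + 1230 = 1142$)
$u - 39853 = 1142 - 39853 = -38711$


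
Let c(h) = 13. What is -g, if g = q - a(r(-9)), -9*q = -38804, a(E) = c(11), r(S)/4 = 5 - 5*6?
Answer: -38687/9 ≈ -4298.6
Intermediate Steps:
r(S) = -100 (r(S) = 4*(5 - 5*6) = 4*(5 - 30) = 4*(-25) = -100)
a(E) = 13
q = 38804/9 (q = -1/9*(-38804) = 38804/9 ≈ 4311.6)
g = 38687/9 (g = 38804/9 - 1*13 = 38804/9 - 13 = 38687/9 ≈ 4298.6)
-g = -1*38687/9 = -38687/9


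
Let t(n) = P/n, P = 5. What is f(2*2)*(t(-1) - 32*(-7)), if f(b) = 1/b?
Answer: 219/4 ≈ 54.750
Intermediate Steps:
f(b) = 1/b
t(n) = 5/n
f(2*2)*(t(-1) - 32*(-7)) = (5/(-1) - 32*(-7))/((2*2)) = (5*(-1) + 224)/4 = (-5 + 224)/4 = (1/4)*219 = 219/4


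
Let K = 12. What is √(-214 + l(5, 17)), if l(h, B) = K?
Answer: I*√202 ≈ 14.213*I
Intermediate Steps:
l(h, B) = 12
√(-214 + l(5, 17)) = √(-214 + 12) = √(-202) = I*√202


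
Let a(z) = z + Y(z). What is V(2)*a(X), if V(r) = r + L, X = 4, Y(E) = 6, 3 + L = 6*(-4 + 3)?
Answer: -70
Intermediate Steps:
L = -9 (L = -3 + 6*(-4 + 3) = -3 + 6*(-1) = -3 - 6 = -9)
a(z) = 6 + z (a(z) = z + 6 = 6 + z)
V(r) = -9 + r (V(r) = r - 9 = -9 + r)
V(2)*a(X) = (-9 + 2)*(6 + 4) = -7*10 = -70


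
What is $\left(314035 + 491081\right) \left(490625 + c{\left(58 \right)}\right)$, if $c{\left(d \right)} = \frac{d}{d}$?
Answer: $395010842616$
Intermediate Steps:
$c{\left(d \right)} = 1$
$\left(314035 + 491081\right) \left(490625 + c{\left(58 \right)}\right) = \left(314035 + 491081\right) \left(490625 + 1\right) = 805116 \cdot 490626 = 395010842616$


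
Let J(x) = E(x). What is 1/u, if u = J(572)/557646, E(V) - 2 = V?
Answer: 278823/287 ≈ 971.51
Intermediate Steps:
E(V) = 2 + V
J(x) = 2 + x
u = 287/278823 (u = (2 + 572)/557646 = 574*(1/557646) = 287/278823 ≈ 0.0010293)
1/u = 1/(287/278823) = 278823/287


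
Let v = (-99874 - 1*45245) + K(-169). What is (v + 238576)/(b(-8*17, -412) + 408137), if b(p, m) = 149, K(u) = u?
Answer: 46644/204143 ≈ 0.22849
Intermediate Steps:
v = -145288 (v = (-99874 - 1*45245) - 169 = (-99874 - 45245) - 169 = -145119 - 169 = -145288)
(v + 238576)/(b(-8*17, -412) + 408137) = (-145288 + 238576)/(149 + 408137) = 93288/408286 = 93288*(1/408286) = 46644/204143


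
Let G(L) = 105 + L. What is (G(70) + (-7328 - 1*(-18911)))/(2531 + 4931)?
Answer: 5879/3731 ≈ 1.5757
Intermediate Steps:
(G(70) + (-7328 - 1*(-18911)))/(2531 + 4931) = ((105 + 70) + (-7328 - 1*(-18911)))/(2531 + 4931) = (175 + (-7328 + 18911))/7462 = (175 + 11583)*(1/7462) = 11758*(1/7462) = 5879/3731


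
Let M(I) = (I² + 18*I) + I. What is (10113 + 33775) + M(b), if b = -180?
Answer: 72868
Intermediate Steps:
M(I) = I² + 19*I
(10113 + 33775) + M(b) = (10113 + 33775) - 180*(19 - 180) = 43888 - 180*(-161) = 43888 + 28980 = 72868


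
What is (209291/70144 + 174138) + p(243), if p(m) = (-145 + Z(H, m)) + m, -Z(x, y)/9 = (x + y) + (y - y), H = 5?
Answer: 12065257867/70144 ≈ 1.7201e+5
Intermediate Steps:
Z(x, y) = -9*x - 9*y (Z(x, y) = -9*((x + y) + (y - y)) = -9*((x + y) + 0) = -9*(x + y) = -9*x - 9*y)
p(m) = -190 - 8*m (p(m) = (-145 + (-9*5 - 9*m)) + m = (-145 + (-45 - 9*m)) + m = (-190 - 9*m) + m = -190 - 8*m)
(209291/70144 + 174138) + p(243) = (209291/70144 + 174138) + (-190 - 8*243) = (209291*(1/70144) + 174138) + (-190 - 1944) = (209291/70144 + 174138) - 2134 = 12214945163/70144 - 2134 = 12065257867/70144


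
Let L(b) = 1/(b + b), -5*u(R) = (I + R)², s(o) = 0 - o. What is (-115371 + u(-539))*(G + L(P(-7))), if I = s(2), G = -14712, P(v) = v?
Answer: 89548730192/35 ≈ 2.5585e+9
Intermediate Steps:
s(o) = -o
I = -2 (I = -1*2 = -2)
u(R) = -(-2 + R)²/5
L(b) = 1/(2*b)
(-115371 + u(-539))*(G + L(P(-7))) = (-115371 - (-2 - 539)²/5)*(-14712 + (½)/(-7)) = (-115371 - ⅕*(-541)²)*(-14712 + (½)*(-⅐)) = (-115371 - ⅕*292681)*(-14712 - 1/14) = (-115371 - 292681/5)*(-205969/14) = -869536/5*(-205969/14) = 89548730192/35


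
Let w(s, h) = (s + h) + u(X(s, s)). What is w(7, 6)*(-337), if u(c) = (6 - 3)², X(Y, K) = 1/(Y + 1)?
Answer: -7414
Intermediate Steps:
X(Y, K) = 1/(1 + Y)
u(c) = 9 (u(c) = 3² = 9)
w(s, h) = 9 + h + s (w(s, h) = (s + h) + 9 = (h + s) + 9 = 9 + h + s)
w(7, 6)*(-337) = (9 + 6 + 7)*(-337) = 22*(-337) = -7414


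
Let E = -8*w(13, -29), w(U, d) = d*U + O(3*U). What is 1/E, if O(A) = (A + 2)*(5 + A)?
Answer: -1/11416 ≈ -8.7596e-5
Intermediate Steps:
O(A) = (2 + A)*(5 + A)
w(U, d) = 10 + 9*U² + 21*U + U*d (w(U, d) = d*U + (10 + (3*U)² + 7*(3*U)) = U*d + (10 + 9*U² + 21*U) = 10 + 9*U² + 21*U + U*d)
E = -11416 (E = -8*(10 + 9*13² + 21*13 + 13*(-29)) = -8*(10 + 9*169 + 273 - 377) = -8*(10 + 1521 + 273 - 377) = -8*1427 = -11416)
1/E = 1/(-11416) = -1/11416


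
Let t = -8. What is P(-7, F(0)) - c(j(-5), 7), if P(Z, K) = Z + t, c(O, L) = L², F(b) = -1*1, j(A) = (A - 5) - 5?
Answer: -64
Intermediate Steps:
j(A) = -10 + A (j(A) = (-5 + A) - 5 = -10 + A)
F(b) = -1
P(Z, K) = -8 + Z (P(Z, K) = Z - 8 = -8 + Z)
P(-7, F(0)) - c(j(-5), 7) = (-8 - 7) - 1*7² = -15 - 1*49 = -15 - 49 = -64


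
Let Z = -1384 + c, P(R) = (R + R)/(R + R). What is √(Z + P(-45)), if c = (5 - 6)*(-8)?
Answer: 5*I*√55 ≈ 37.081*I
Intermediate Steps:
c = 8 (c = -1*(-8) = 8)
P(R) = 1 (P(R) = (2*R)/((2*R)) = (2*R)*(1/(2*R)) = 1)
Z = -1376 (Z = -1384 + 8 = -1376)
√(Z + P(-45)) = √(-1376 + 1) = √(-1375) = 5*I*√55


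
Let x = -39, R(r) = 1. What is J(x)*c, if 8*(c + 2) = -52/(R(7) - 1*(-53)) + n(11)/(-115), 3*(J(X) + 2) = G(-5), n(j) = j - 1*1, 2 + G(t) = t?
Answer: 34411/3726 ≈ 9.2354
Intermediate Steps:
G(t) = -2 + t
n(j) = -1 + j (n(j) = j - 1 = -1 + j)
J(X) = -13/3 (J(X) = -2 + (-2 - 5)/3 = -2 + (⅓)*(-7) = -2 - 7/3 = -13/3)
c = -2647/1242 (c = -2 + (-52/(1 - 1*(-53)) + (-1 + 11)/(-115))/8 = -2 + (-52/(1 + 53) + 10*(-1/115))/8 = -2 + (-52/54 - 2/23)/8 = -2 + (-52*1/54 - 2/23)/8 = -2 + (-26/27 - 2/23)/8 = -2 + (⅛)*(-652/621) = -2 - 163/1242 = -2647/1242 ≈ -2.1312)
J(x)*c = -13/3*(-2647/1242) = 34411/3726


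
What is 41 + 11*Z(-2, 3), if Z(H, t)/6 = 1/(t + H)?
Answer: 107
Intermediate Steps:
Z(H, t) = 6/(H + t) (Z(H, t) = 6/(t + H) = 6/(H + t))
41 + 11*Z(-2, 3) = 41 + 11*(6/(-2 + 3)) = 41 + 11*(6/1) = 41 + 11*(6*1) = 41 + 11*6 = 41 + 66 = 107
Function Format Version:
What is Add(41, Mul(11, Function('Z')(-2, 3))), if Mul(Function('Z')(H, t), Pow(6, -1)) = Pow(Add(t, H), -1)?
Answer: 107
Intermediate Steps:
Function('Z')(H, t) = Mul(6, Pow(Add(H, t), -1)) (Function('Z')(H, t) = Mul(6, Pow(Add(t, H), -1)) = Mul(6, Pow(Add(H, t), -1)))
Add(41, Mul(11, Function('Z')(-2, 3))) = Add(41, Mul(11, Mul(6, Pow(Add(-2, 3), -1)))) = Add(41, Mul(11, Mul(6, Pow(1, -1)))) = Add(41, Mul(11, Mul(6, 1))) = Add(41, Mul(11, 6)) = Add(41, 66) = 107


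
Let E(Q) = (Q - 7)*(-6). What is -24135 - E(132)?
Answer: -23385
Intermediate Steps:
E(Q) = 42 - 6*Q (E(Q) = (-7 + Q)*(-6) = 42 - 6*Q)
-24135 - E(132) = -24135 - (42 - 6*132) = -24135 - (42 - 792) = -24135 - 1*(-750) = -24135 + 750 = -23385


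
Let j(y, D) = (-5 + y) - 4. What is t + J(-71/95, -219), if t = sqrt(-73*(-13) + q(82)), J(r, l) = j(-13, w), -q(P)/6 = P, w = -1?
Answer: -22 + sqrt(457) ≈ -0.62244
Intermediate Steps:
q(P) = -6*P
j(y, D) = -9 + y
J(r, l) = -22 (J(r, l) = -9 - 13 = -22)
t = sqrt(457) (t = sqrt(-73*(-13) - 6*82) = sqrt(949 - 492) = sqrt(457) ≈ 21.378)
t + J(-71/95, -219) = sqrt(457) - 22 = -22 + sqrt(457)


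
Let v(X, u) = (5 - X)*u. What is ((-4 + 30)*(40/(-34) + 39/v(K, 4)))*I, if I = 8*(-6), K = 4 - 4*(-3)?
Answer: 481416/187 ≈ 2574.4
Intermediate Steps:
K = 16 (K = 4 + 12 = 16)
v(X, u) = u*(5 - X)
I = -48
((-4 + 30)*(40/(-34) + 39/v(K, 4)))*I = ((-4 + 30)*(40/(-34) + 39/((4*(5 - 1*16)))))*(-48) = (26*(40*(-1/34) + 39/((4*(5 - 16)))))*(-48) = (26*(-20/17 + 39/((4*(-11)))))*(-48) = (26*(-20/17 + 39/(-44)))*(-48) = (26*(-20/17 + 39*(-1/44)))*(-48) = (26*(-20/17 - 39/44))*(-48) = (26*(-1543/748))*(-48) = -20059/374*(-48) = 481416/187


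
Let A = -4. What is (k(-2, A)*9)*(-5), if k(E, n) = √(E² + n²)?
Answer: -90*√5 ≈ -201.25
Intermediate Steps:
(k(-2, A)*9)*(-5) = (√((-2)² + (-4)²)*9)*(-5) = (√(4 + 16)*9)*(-5) = (√20*9)*(-5) = ((2*√5)*9)*(-5) = (18*√5)*(-5) = -90*√5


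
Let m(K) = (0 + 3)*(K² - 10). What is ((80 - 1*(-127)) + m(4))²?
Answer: 50625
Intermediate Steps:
m(K) = -30 + 3*K² (m(K) = 3*(-10 + K²) = -30 + 3*K²)
((80 - 1*(-127)) + m(4))² = ((80 - 1*(-127)) + (-30 + 3*4²))² = ((80 + 127) + (-30 + 3*16))² = (207 + (-30 + 48))² = (207 + 18)² = 225² = 50625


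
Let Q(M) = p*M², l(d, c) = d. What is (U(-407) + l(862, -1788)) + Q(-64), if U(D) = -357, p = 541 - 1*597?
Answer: -228871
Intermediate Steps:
p = -56 (p = 541 - 597 = -56)
Q(M) = -56*M²
(U(-407) + l(862, -1788)) + Q(-64) = (-357 + 862) - 56*(-64)² = 505 - 56*4096 = 505 - 229376 = -228871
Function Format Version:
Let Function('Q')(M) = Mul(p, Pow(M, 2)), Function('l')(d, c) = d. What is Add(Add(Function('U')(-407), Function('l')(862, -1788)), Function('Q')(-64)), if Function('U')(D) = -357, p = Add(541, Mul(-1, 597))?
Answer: -228871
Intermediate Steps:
p = -56 (p = Add(541, -597) = -56)
Function('Q')(M) = Mul(-56, Pow(M, 2))
Add(Add(Function('U')(-407), Function('l')(862, -1788)), Function('Q')(-64)) = Add(Add(-357, 862), Mul(-56, Pow(-64, 2))) = Add(505, Mul(-56, 4096)) = Add(505, -229376) = -228871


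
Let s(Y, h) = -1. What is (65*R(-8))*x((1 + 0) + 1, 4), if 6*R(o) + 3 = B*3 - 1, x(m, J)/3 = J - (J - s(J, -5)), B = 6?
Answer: -455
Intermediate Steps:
x(m, J) = -3 (x(m, J) = 3*(J - (J - 1*(-1))) = 3*(J - (J + 1)) = 3*(J - (1 + J)) = 3*(J + (-1 - J)) = 3*(-1) = -3)
R(o) = 7/3 (R(o) = -½ + (6*3 - 1)/6 = -½ + (18 - 1)/6 = -½ + (⅙)*17 = -½ + 17/6 = 7/3)
(65*R(-8))*x((1 + 0) + 1, 4) = (65*(7/3))*(-3) = (455/3)*(-3) = -455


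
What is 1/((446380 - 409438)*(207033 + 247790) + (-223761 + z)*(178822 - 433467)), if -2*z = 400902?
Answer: 1/124825536006 ≈ 8.0112e-12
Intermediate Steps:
z = -200451 (z = -½*400902 = -200451)
1/((446380 - 409438)*(207033 + 247790) + (-223761 + z)*(178822 - 433467)) = 1/((446380 - 409438)*(207033 + 247790) + (-223761 - 200451)*(178822 - 433467)) = 1/(36942*454823 - 424212*(-254645)) = 1/(16802071266 + 108023464740) = 1/124825536006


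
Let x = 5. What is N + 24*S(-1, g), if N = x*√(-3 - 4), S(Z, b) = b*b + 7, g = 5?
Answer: 768 + 5*I*√7 ≈ 768.0 + 13.229*I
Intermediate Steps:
S(Z, b) = 7 + b² (S(Z, b) = b² + 7 = 7 + b²)
N = 5*I*√7 (N = 5*√(-3 - 4) = 5*√(-7) = 5*(I*√7) = 5*I*√7 ≈ 13.229*I)
N + 24*S(-1, g) = 5*I*√7 + 24*(7 + 5²) = 5*I*√7 + 24*(7 + 25) = 5*I*√7 + 24*32 = 5*I*√7 + 768 = 768 + 5*I*√7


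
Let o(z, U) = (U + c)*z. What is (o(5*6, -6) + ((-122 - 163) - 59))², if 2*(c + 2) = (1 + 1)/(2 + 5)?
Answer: 16467364/49 ≈ 3.3607e+5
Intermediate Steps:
c = -13/7 (c = -2 + ((1 + 1)/(2 + 5))/2 = -2 + (2/7)/2 = -2 + (2*(⅐))/2 = -2 + (½)*(2/7) = -2 + ⅐ = -13/7 ≈ -1.8571)
o(z, U) = z*(-13/7 + U) (o(z, U) = (U - 13/7)*z = (-13/7 + U)*z = z*(-13/7 + U))
(o(5*6, -6) + ((-122 - 163) - 59))² = ((5*6)*(-13 + 7*(-6))/7 + ((-122 - 163) - 59))² = ((⅐)*30*(-13 - 42) + (-285 - 59))² = ((⅐)*30*(-55) - 344)² = (-1650/7 - 344)² = (-4058/7)² = 16467364/49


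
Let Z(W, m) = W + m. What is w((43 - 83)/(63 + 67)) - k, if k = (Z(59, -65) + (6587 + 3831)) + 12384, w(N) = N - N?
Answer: -22796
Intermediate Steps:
w(N) = 0
k = 22796 (k = ((59 - 65) + (6587 + 3831)) + 12384 = (-6 + 10418) + 12384 = 10412 + 12384 = 22796)
w((43 - 83)/(63 + 67)) - k = 0 - 1*22796 = 0 - 22796 = -22796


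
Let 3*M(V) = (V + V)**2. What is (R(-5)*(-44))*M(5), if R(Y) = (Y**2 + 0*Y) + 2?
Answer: -39600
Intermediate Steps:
M(V) = 4*V**2/3 (M(V) = (V + V)**2/3 = (2*V)**2/3 = (4*V**2)/3 = 4*V**2/3)
R(Y) = 2 + Y**2 (R(Y) = (Y**2 + 0) + 2 = Y**2 + 2 = 2 + Y**2)
(R(-5)*(-44))*M(5) = ((2 + (-5)**2)*(-44))*((4/3)*5**2) = ((2 + 25)*(-44))*((4/3)*25) = (27*(-44))*(100/3) = -1188*100/3 = -39600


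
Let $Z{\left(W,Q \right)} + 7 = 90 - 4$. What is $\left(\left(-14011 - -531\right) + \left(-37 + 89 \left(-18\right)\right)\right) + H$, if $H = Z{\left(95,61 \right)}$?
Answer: $-15040$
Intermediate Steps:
$Z{\left(W,Q \right)} = 79$ ($Z{\left(W,Q \right)} = -7 + \left(90 - 4\right) = -7 + 86 = 79$)
$H = 79$
$\left(\left(-14011 - -531\right) + \left(-37 + 89 \left(-18\right)\right)\right) + H = \left(\left(-14011 - -531\right) + \left(-37 + 89 \left(-18\right)\right)\right) + 79 = \left(\left(-14011 + 531\right) - 1639\right) + 79 = \left(-13480 - 1639\right) + 79 = -15119 + 79 = -15040$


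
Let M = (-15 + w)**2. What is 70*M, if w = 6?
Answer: 5670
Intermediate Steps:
M = 81 (M = (-15 + 6)**2 = (-9)**2 = 81)
70*M = 70*81 = 5670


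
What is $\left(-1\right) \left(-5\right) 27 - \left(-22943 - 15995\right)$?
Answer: $39073$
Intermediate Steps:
$\left(-1\right) \left(-5\right) 27 - \left(-22943 - 15995\right) = 5 \cdot 27 - -38938 = 135 + 38938 = 39073$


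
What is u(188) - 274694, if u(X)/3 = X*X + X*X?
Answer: -62630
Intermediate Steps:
u(X) = 6*X² (u(X) = 3*(X*X + X*X) = 3*(X² + X²) = 3*(2*X²) = 6*X²)
u(188) - 274694 = 6*188² - 274694 = 6*35344 - 274694 = 212064 - 274694 = -62630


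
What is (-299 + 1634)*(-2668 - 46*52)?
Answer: -6755100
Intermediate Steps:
(-299 + 1634)*(-2668 - 46*52) = 1335*(-2668 - 2392) = 1335*(-5060) = -6755100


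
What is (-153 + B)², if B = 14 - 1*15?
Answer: 23716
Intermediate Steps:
B = -1 (B = 14 - 15 = -1)
(-153 + B)² = (-153 - 1)² = (-154)² = 23716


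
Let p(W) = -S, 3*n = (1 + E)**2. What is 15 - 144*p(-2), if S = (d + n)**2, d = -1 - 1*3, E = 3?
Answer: 271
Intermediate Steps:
d = -4 (d = -1 - 3 = -4)
n = 16/3 (n = (1 + 3)**2/3 = (1/3)*4**2 = (1/3)*16 = 16/3 ≈ 5.3333)
S = 16/9 (S = (-4 + 16/3)**2 = (4/3)**2 = 16/9 ≈ 1.7778)
p(W) = -16/9 (p(W) = -1*16/9 = -16/9)
15 - 144*p(-2) = 15 - 144*(-16/9) = 15 + 256 = 271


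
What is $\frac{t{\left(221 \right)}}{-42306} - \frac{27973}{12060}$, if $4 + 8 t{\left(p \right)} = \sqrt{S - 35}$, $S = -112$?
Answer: $- \frac{98618309}{42517530} - \frac{7 i \sqrt{3}}{338448} \approx -2.3195 - 3.5823 \cdot 10^{-5} i$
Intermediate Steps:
$t{\left(p \right)} = - \frac{1}{2} + \frac{7 i \sqrt{3}}{8}$ ($t{\left(p \right)} = - \frac{1}{2} + \frac{\sqrt{-112 - 35}}{8} = - \frac{1}{2} + \frac{\sqrt{-147}}{8} = - \frac{1}{2} + \frac{7 i \sqrt{3}}{8}$)
$\frac{t{\left(221 \right)}}{-42306} - \frac{27973}{12060} = \frac{- \frac{1}{2} + \frac{7 i \sqrt{3}}{8}}{-42306} - \frac{27973}{12060} = \left(- \frac{1}{2} + \frac{7 i \sqrt{3}}{8}\right) \left(- \frac{1}{42306}\right) - \frac{27973}{12060} = \left(\frac{1}{84612} - \frac{7 i \sqrt{3}}{338448}\right) - \frac{27973}{12060} = - \frac{98618309}{42517530} - \frac{7 i \sqrt{3}}{338448}$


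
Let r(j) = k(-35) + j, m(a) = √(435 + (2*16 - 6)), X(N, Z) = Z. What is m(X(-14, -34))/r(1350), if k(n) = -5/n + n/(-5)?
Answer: 7*√461/9500 ≈ 0.015821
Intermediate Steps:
m(a) = √461 (m(a) = √(435 + (32 - 6)) = √(435 + 26) = √461)
k(n) = -5/n - n/5 (k(n) = -5/n + n*(-⅕) = -5/n - n/5)
r(j) = 50/7 + j (r(j) = (-5/(-35) - ⅕*(-35)) + j = (-5*(-1/35) + 7) + j = (⅐ + 7) + j = 50/7 + j)
m(X(-14, -34))/r(1350) = √461/(50/7 + 1350) = √461/(9500/7) = √461*(7/9500) = 7*√461/9500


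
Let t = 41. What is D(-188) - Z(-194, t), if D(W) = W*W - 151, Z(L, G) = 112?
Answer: 35081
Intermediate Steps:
D(W) = -151 + W² (D(W) = W² - 151 = -151 + W²)
D(-188) - Z(-194, t) = (-151 + (-188)²) - 1*112 = (-151 + 35344) - 112 = 35193 - 112 = 35081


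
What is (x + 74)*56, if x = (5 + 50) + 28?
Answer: 8792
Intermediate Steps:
x = 83 (x = 55 + 28 = 83)
(x + 74)*56 = (83 + 74)*56 = 157*56 = 8792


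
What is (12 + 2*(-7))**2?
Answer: 4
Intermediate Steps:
(12 + 2*(-7))**2 = (12 - 14)**2 = (-2)**2 = 4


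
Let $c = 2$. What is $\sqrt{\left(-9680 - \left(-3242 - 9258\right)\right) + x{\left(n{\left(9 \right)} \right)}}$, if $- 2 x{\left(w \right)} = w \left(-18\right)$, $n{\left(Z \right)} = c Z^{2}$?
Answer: $\sqrt{4278} \approx 65.406$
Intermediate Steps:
$n{\left(Z \right)} = 2 Z^{2}$
$x{\left(w \right)} = 9 w$ ($x{\left(w \right)} = - \frac{w \left(-18\right)}{2} = - \frac{\left(-18\right) w}{2} = 9 w$)
$\sqrt{\left(-9680 - \left(-3242 - 9258\right)\right) + x{\left(n{\left(9 \right)} \right)}} = \sqrt{\left(-9680 - \left(-3242 - 9258\right)\right) + 9 \cdot 2 \cdot 9^{2}} = \sqrt{\left(-9680 - \left(-3242 - 9258\right)\right) + 9 \cdot 2 \cdot 81} = \sqrt{\left(-9680 - -12500\right) + 9 \cdot 162} = \sqrt{\left(-9680 + 12500\right) + 1458} = \sqrt{2820 + 1458} = \sqrt{4278}$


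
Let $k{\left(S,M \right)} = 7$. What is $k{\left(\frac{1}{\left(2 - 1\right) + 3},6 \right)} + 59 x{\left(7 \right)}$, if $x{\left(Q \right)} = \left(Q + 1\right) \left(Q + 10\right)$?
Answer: $8031$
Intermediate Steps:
$x{\left(Q \right)} = \left(1 + Q\right) \left(10 + Q\right)$
$k{\left(\frac{1}{\left(2 - 1\right) + 3},6 \right)} + 59 x{\left(7 \right)} = 7 + 59 \left(10 + 7^{2} + 11 \cdot 7\right) = 7 + 59 \left(10 + 49 + 77\right) = 7 + 59 \cdot 136 = 7 + 8024 = 8031$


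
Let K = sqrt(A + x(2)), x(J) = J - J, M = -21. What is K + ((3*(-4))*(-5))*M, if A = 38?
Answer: -1260 + sqrt(38) ≈ -1253.8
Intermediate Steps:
x(J) = 0
K = sqrt(38) (K = sqrt(38 + 0) = sqrt(38) ≈ 6.1644)
K + ((3*(-4))*(-5))*M = sqrt(38) + ((3*(-4))*(-5))*(-21) = sqrt(38) - 12*(-5)*(-21) = sqrt(38) + 60*(-21) = sqrt(38) - 1260 = -1260 + sqrt(38)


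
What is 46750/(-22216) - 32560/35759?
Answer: -1197543105/397210972 ≈ -3.0149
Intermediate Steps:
46750/(-22216) - 32560/35759 = 46750*(-1/22216) - 32560*1/35759 = -23375/11108 - 32560/35759 = -1197543105/397210972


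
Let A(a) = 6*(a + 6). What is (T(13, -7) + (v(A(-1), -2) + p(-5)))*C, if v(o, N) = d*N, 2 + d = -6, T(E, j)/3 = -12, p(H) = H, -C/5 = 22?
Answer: 2750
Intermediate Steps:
C = -110 (C = -5*22 = -110)
T(E, j) = -36 (T(E, j) = 3*(-12) = -36)
d = -8 (d = -2 - 6 = -8)
A(a) = 36 + 6*a (A(a) = 6*(6 + a) = 36 + 6*a)
v(o, N) = -8*N
(T(13, -7) + (v(A(-1), -2) + p(-5)))*C = (-36 + (-8*(-2) - 5))*(-110) = (-36 + (16 - 5))*(-110) = (-36 + 11)*(-110) = -25*(-110) = 2750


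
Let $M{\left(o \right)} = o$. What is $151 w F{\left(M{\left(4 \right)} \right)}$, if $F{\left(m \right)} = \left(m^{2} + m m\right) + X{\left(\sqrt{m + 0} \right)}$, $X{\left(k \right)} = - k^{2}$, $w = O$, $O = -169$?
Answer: $-714532$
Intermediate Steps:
$w = -169$
$F{\left(m \right)} = - m + 2 m^{2}$ ($F{\left(m \right)} = \left(m^{2} + m m\right) - \left(\sqrt{m + 0}\right)^{2} = \left(m^{2} + m^{2}\right) - \left(\sqrt{m}\right)^{2} = 2 m^{2} - m = - m + 2 m^{2}$)
$151 w F{\left(M{\left(4 \right)} \right)} = 151 \left(-169\right) 4 \left(-1 + 2 \cdot 4\right) = - 25519 \cdot 4 \left(-1 + 8\right) = - 25519 \cdot 4 \cdot 7 = \left(-25519\right) 28 = -714532$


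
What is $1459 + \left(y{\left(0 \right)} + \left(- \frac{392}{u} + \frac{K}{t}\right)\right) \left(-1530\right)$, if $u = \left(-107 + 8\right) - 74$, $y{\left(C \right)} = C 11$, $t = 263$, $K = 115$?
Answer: $- \frac{121793189}{45499} \approx -2676.8$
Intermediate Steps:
$y{\left(C \right)} = 11 C$
$u = -173$ ($u = -99 - 74 = -173$)
$1459 + \left(y{\left(0 \right)} + \left(- \frac{392}{u} + \frac{K}{t}\right)\right) \left(-1530\right) = 1459 + \left(11 \cdot 0 + \left(- \frac{392}{-173} + \frac{115}{263}\right)\right) \left(-1530\right) = 1459 + \left(0 + \left(\left(-392\right) \left(- \frac{1}{173}\right) + 115 \cdot \frac{1}{263}\right)\right) \left(-1530\right) = 1459 + \left(0 + \left(\frac{392}{173} + \frac{115}{263}\right)\right) \left(-1530\right) = 1459 + \left(0 + \frac{122991}{45499}\right) \left(-1530\right) = 1459 + \frac{122991}{45499} \left(-1530\right) = 1459 - \frac{188176230}{45499} = - \frac{121793189}{45499}$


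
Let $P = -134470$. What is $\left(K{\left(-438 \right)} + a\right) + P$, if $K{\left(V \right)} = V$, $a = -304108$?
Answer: $-439016$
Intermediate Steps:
$\left(K{\left(-438 \right)} + a\right) + P = \left(-438 - 304108\right) - 134470 = -304546 - 134470 = -439016$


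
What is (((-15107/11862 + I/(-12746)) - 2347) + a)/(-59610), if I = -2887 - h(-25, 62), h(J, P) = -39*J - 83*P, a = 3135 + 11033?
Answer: -893522641531/4506308914860 ≈ -0.19828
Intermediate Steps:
a = 14168
h(J, P) = -83*P - 39*J
I = 1284 (I = -2887 - (-83*62 - 39*(-25)) = -2887 - (-5146 + 975) = -2887 - 1*(-4171) = -2887 + 4171 = 1284)
(((-15107/11862 + I/(-12746)) - 2347) + a)/(-59610) = (((-15107/11862 + 1284/(-12746)) - 2347) + 14168)/(-59610) = (((-15107*1/11862 + 1284*(-1/12746)) - 2347) + 14168)*(-1/59610) = (((-15107/11862 - 642/6373) - 2347) + 14168)*(-1/59610) = ((-103892315/75596526 - 2347) + 14168)*(-1/59610) = (-177528938837/75596526 + 14168)*(-1/59610) = (893522641531/75596526)*(-1/59610) = -893522641531/4506308914860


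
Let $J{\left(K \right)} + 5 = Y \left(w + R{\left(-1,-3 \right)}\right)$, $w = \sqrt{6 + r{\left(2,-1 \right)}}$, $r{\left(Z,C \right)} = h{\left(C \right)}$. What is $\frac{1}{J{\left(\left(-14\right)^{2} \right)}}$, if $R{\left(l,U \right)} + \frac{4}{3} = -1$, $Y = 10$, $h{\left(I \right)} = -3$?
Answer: $- \frac{51}{905} - \frac{18 \sqrt{3}}{905} \approx -0.090803$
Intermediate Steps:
$r{\left(Z,C \right)} = -3$
$R{\left(l,U \right)} = - \frac{7}{3}$ ($R{\left(l,U \right)} = - \frac{4}{3} - 1 = - \frac{7}{3}$)
$w = \sqrt{3}$ ($w = \sqrt{6 - 3} = \sqrt{3} \approx 1.732$)
$J{\left(K \right)} = - \frac{85}{3} + 10 \sqrt{3}$ ($J{\left(K \right)} = -5 + 10 \left(\sqrt{3} - \frac{7}{3}\right) = -5 + 10 \left(- \frac{7}{3} + \sqrt{3}\right) = -5 - \left(\frac{70}{3} - 10 \sqrt{3}\right) = - \frac{85}{3} + 10 \sqrt{3}$)
$\frac{1}{J{\left(\left(-14\right)^{2} \right)}} = \frac{1}{- \frac{85}{3} + 10 \sqrt{3}}$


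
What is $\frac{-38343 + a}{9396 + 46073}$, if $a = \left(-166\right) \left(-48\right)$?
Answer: $- \frac{30375}{55469} \approx -0.5476$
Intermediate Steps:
$a = 7968$
$\frac{-38343 + a}{9396 + 46073} = \frac{-38343 + 7968}{9396 + 46073} = - \frac{30375}{55469}$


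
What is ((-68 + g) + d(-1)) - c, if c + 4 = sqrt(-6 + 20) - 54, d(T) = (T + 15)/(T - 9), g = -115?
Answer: -632/5 - sqrt(14) ≈ -130.14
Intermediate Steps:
d(T) = (15 + T)/(-9 + T)
c = -58 + sqrt(14) (c = -4 + (sqrt(-6 + 20) - 54) = -4 + (sqrt(14) - 54) = -4 + (-54 + sqrt(14)) = -58 + sqrt(14) ≈ -54.258)
((-68 + g) + d(-1)) - c = ((-68 - 115) + (15 - 1)/(-9 - 1)) - (-58 + sqrt(14)) = (-183 + 14/(-10)) + (58 - sqrt(14)) = (-183 - 1/10*14) + (58 - sqrt(14)) = (-183 - 7/5) + (58 - sqrt(14)) = -922/5 + (58 - sqrt(14)) = -632/5 - sqrt(14)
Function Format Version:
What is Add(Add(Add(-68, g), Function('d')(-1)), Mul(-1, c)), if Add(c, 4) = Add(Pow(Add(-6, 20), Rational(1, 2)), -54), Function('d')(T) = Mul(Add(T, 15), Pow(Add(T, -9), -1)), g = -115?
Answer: Add(Rational(-632, 5), Mul(-1, Pow(14, Rational(1, 2)))) ≈ -130.14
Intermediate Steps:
Function('d')(T) = Mul(Pow(Add(-9, T), -1), Add(15, T)) (Function('d')(T) = Mul(Add(15, T), Pow(Add(-9, T), -1)) = Mul(Pow(Add(-9, T), -1), Add(15, T)))
c = Add(-58, Pow(14, Rational(1, 2))) (c = Add(-4, Add(Pow(Add(-6, 20), Rational(1, 2)), -54)) = Add(-4, Add(Pow(14, Rational(1, 2)), -54)) = Add(-4, Add(-54, Pow(14, Rational(1, 2)))) = Add(-58, Pow(14, Rational(1, 2))) ≈ -54.258)
Add(Add(Add(-68, g), Function('d')(-1)), Mul(-1, c)) = Add(Add(Add(-68, -115), Mul(Pow(Add(-9, -1), -1), Add(15, -1))), Mul(-1, Add(-58, Pow(14, Rational(1, 2))))) = Add(Add(-183, Mul(Pow(-10, -1), 14)), Add(58, Mul(-1, Pow(14, Rational(1, 2))))) = Add(Add(-183, Mul(Rational(-1, 10), 14)), Add(58, Mul(-1, Pow(14, Rational(1, 2))))) = Add(Add(-183, Rational(-7, 5)), Add(58, Mul(-1, Pow(14, Rational(1, 2))))) = Add(Rational(-922, 5), Add(58, Mul(-1, Pow(14, Rational(1, 2))))) = Add(Rational(-632, 5), Mul(-1, Pow(14, Rational(1, 2))))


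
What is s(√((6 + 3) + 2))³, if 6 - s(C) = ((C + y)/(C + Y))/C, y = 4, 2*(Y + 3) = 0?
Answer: 4655/44 - 15571*√11/484 ≈ -0.90530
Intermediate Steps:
Y = -3 (Y = -3 + (½)*0 = -3 + 0 = -3)
s(C) = 6 - (4 + C)/(C*(-3 + C)) (s(C) = 6 - (C + 4)/(C - 3)/C = 6 - (4 + C)/(-3 + C)/C = 6 - (4 + C)/(C*(-3 + C)))
s(√((6 + 3) + 2))³ = ((-4 - 19*√((6 + 3) + 2) + 6*(√((6 + 3) + 2))²)/((√((6 + 3) + 2))*(-3 + √((6 + 3) + 2))))³ = ((-4 - 19*√(9 + 2) + 6*(√(9 + 2))²)/((√(9 + 2))*(-3 + √(9 + 2))))³ = ((-4 - 19*√11 + 6*(√11)²)/((√11)*(-3 + √11)))³ = ((√11/11)*(-4 - 19*√11 + 6*11)/(-3 + √11))³ = ((√11/11)*(-4 - 19*√11 + 66)/(-3 + √11))³ = ((√11/11)*(62 - 19*√11)/(-3 + √11))³ = (√11*(62 - 19*√11)/(11*(-3 + √11)))³ = √11*(62 - 19*√11)³/(121*(-3 + √11)³)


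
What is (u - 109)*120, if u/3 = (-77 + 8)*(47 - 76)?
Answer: 707280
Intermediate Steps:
u = 6003 (u = 3*((-77 + 8)*(47 - 76)) = 3*(-69*(-29)) = 3*2001 = 6003)
(u - 109)*120 = (6003 - 109)*120 = 5894*120 = 707280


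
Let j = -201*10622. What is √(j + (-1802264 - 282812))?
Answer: I*√4220098 ≈ 2054.3*I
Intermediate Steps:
j = -2135022
√(j + (-1802264 - 282812)) = √(-2135022 + (-1802264 - 282812)) = √(-2135022 - 2085076) = √(-4220098) = I*√4220098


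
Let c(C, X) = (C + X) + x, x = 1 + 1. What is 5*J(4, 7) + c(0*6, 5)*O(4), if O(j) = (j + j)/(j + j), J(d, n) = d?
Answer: 27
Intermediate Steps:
x = 2
c(C, X) = 2 + C + X (c(C, X) = (C + X) + 2 = 2 + C + X)
O(j) = 1 (O(j) = (2*j)/((2*j)) = (2*j)*(1/(2*j)) = 1)
5*J(4, 7) + c(0*6, 5)*O(4) = 5*4 + (2 + 0*6 + 5)*1 = 20 + (2 + 0 + 5)*1 = 20 + 7*1 = 20 + 7 = 27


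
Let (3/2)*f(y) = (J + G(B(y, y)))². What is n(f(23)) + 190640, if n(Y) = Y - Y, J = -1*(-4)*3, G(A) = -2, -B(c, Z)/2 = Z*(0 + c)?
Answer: 190640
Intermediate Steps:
B(c, Z) = -2*Z*c (B(c, Z) = -2*Z*(0 + c) = -2*Z*c)
J = 12 (J = 4*3 = 12)
f(y) = 200/3 (f(y) = 2*(12 - 2)²/3 = (⅔)*10² = (⅔)*100 = 200/3)
n(Y) = 0
n(f(23)) + 190640 = 0 + 190640 = 190640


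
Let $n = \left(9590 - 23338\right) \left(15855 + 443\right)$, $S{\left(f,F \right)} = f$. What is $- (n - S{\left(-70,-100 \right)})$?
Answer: $224064834$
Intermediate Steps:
$n = -224064904$ ($n = \left(-13748\right) 16298 = -224064904$)
$- (n - S{\left(-70,-100 \right)}) = - (-224064904 - -70) = - (-224064904 + 70) = \left(-1\right) \left(-224064834\right) = 224064834$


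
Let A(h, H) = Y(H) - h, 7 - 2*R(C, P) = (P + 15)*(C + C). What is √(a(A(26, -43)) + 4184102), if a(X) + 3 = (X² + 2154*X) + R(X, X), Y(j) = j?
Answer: √16146046/2 ≈ 2009.1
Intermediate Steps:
R(C, P) = 7/2 - C*(15 + P) (R(C, P) = 7/2 - (P + 15)*(C + C)/2 = 7/2 - (15 + P)*2*C/2 = 7/2 - C*(15 + P))
A(h, H) = H - h
a(X) = ½ + 2139*X (a(X) = -3 + ((X² + 2154*X) + (7/2 - 15*X - X*X)) = -3 + ((X² + 2154*X) + (7/2 - 15*X - X²)) = -3 + ((X² + 2154*X) + (7/2 - X² - 15*X)) = -3 + (7/2 + 2139*X) = ½ + 2139*X)
√(a(A(26, -43)) + 4184102) = √((½ + 2139*(-43 - 1*26)) + 4184102) = √((½ + 2139*(-43 - 26)) + 4184102) = √((½ + 2139*(-69)) + 4184102) = √((½ - 147591) + 4184102) = √(-295181/2 + 4184102) = √(8073023/2) = √16146046/2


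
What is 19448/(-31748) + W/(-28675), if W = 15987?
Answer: -266306669/227593475 ≈ -1.1701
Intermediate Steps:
19448/(-31748) + W/(-28675) = 19448/(-31748) + 15987/(-28675) = 19448*(-1/31748) + 15987*(-1/28675) = -4862/7937 - 15987/28675 = -266306669/227593475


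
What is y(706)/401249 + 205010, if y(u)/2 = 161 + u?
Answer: 82260059224/401249 ≈ 2.0501e+5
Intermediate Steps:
y(u) = 322 + 2*u (y(u) = 2*(161 + u) = 322 + 2*u)
y(706)/401249 + 205010 = (322 + 2*706)/401249 + 205010 = (322 + 1412)*(1/401249) + 205010 = 1734*(1/401249) + 205010 = 1734/401249 + 205010 = 82260059224/401249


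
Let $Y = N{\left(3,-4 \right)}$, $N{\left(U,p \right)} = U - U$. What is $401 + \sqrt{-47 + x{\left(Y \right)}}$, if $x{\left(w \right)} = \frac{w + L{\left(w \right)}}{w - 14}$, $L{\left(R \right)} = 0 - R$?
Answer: $401 + i \sqrt{47} \approx 401.0 + 6.8557 i$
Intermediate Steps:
$L{\left(R \right)} = - R$
$N{\left(U,p \right)} = 0$
$Y = 0$
$x{\left(w \right)} = 0$ ($x{\left(w \right)} = \frac{w - w}{w - 14} = \frac{0}{-14 + w} = 0$)
$401 + \sqrt{-47 + x{\left(Y \right)}} = 401 + \sqrt{-47 + 0} = 401 + \sqrt{-47} = 401 + i \sqrt{47}$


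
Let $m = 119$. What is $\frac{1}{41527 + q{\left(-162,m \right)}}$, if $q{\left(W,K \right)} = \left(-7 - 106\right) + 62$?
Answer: $\frac{1}{41476} \approx 2.411 \cdot 10^{-5}$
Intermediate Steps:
$q{\left(W,K \right)} = -51$ ($q{\left(W,K \right)} = -113 + 62 = -51$)
$\frac{1}{41527 + q{\left(-162,m \right)}} = \frac{1}{41527 - 51} = \frac{1}{41476}$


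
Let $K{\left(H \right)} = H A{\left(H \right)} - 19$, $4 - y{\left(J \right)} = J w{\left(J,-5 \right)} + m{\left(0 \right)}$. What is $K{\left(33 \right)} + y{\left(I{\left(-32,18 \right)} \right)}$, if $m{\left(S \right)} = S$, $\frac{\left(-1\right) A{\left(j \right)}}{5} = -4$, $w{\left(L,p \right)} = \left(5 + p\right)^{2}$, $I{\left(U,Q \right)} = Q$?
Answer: $645$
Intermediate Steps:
$A{\left(j \right)} = 20$ ($A{\left(j \right)} = \left(-5\right) \left(-4\right) = 20$)
$y{\left(J \right)} = 4$ ($y{\left(J \right)} = 4 - \left(J \left(5 - 5\right)^{2} + 0\right) = 4 - \left(J 0^{2} + 0\right) = 4 - \left(J 0 + 0\right) = 4 - \left(0 + 0\right) = 4 - 0 = 4 + 0 = 4$)
$K{\left(H \right)} = -19 + 20 H$ ($K{\left(H \right)} = H 20 - 19 = 20 H - 19 = -19 + 20 H$)
$K{\left(33 \right)} + y{\left(I{\left(-32,18 \right)} \right)} = \left(-19 + 20 \cdot 33\right) + 4 = \left(-19 + 660\right) + 4 = 641 + 4 = 645$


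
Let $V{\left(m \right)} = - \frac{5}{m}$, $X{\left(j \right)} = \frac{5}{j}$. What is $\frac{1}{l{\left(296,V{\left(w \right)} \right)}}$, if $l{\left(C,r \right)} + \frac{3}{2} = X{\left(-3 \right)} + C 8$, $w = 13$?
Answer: $\frac{6}{14189} \approx 0.00042286$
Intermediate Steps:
$l{\left(C,r \right)} = - \frac{19}{6} + 8 C$ ($l{\left(C,r \right)} = - \frac{3}{2} + \left(\frac{5}{-3} + C 8\right) = - \frac{3}{2} + \left(5 \left(- \frac{1}{3}\right) + 8 C\right) = - \frac{3}{2} + \left(- \frac{5}{3} + 8 C\right) = - \frac{19}{6} + 8 C$)
$\frac{1}{l{\left(296,V{\left(w \right)} \right)}} = \frac{1}{- \frac{19}{6} + 8 \cdot 296} = \frac{1}{- \frac{19}{6} + 2368} = \frac{1}{\frac{14189}{6}} = \frac{6}{14189}$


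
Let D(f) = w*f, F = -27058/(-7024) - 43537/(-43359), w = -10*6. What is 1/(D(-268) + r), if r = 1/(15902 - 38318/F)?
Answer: 5924679377266/95268845125943135 ≈ 6.2189e-5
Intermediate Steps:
w = -60
F = 739505855/152276808 (F = -27058*(-1/7024) - 43537*(-1/43359) = 13529/3512 + 43537/43359 = 739505855/152276808 ≈ 4.8563)
D(f) = -60*f
r = 739505855/5924679377266 (r = 1/(15902 - 38318/739505855/152276808) = 1/(15902 - 38318*152276808/739505855) = 1/(15902 - 5834942728944/739505855) = 1/(5924679377266/739505855) = 739505855/5924679377266 ≈ 0.00012482)
1/(D(-268) + r) = 1/(-60*(-268) + 739505855/5924679377266) = 1/(16080 + 739505855/5924679377266) = 1/(95268845125943135/5924679377266) = 5924679377266/95268845125943135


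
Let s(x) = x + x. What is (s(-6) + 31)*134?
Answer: 2546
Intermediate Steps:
s(x) = 2*x
(s(-6) + 31)*134 = (2*(-6) + 31)*134 = (-12 + 31)*134 = 19*134 = 2546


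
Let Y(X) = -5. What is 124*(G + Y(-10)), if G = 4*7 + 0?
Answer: 2852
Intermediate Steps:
G = 28 (G = 28 + 0 = 28)
124*(G + Y(-10)) = 124*(28 - 5) = 124*23 = 2852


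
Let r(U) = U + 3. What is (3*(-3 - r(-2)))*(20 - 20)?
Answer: 0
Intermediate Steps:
r(U) = 3 + U
(3*(-3 - r(-2)))*(20 - 20) = (3*(-3 - (3 - 2)))*(20 - 20) = (3*(-3 - 1*1))*0 = (3*(-3 - 1))*0 = (3*(-4))*0 = -12*0 = 0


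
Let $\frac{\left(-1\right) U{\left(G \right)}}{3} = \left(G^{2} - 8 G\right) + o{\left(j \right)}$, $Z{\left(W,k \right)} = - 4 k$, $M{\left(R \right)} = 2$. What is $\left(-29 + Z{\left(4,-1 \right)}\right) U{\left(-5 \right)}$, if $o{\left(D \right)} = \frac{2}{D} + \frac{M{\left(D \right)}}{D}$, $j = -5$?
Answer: $4815$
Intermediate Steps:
$o{\left(D \right)} = \frac{4}{D}$ ($o{\left(D \right)} = \frac{2}{D} + \frac{2}{D} = \frac{4}{D}$)
$U{\left(G \right)} = \frac{12}{5} - 3 G^{2} + 24 G$ ($U{\left(G \right)} = - 3 \left(\left(G^{2} - 8 G\right) + \frac{4}{-5}\right) = - 3 \left(\left(G^{2} - 8 G\right) + 4 \left(- \frac{1}{5}\right)\right) = - 3 \left(\left(G^{2} - 8 G\right) - \frac{4}{5}\right) = - 3 \left(- \frac{4}{5} + G^{2} - 8 G\right) = \frac{12}{5} - 3 G^{2} + 24 G$)
$\left(-29 + Z{\left(4,-1 \right)}\right) U{\left(-5 \right)} = \left(-29 - -4\right) \left(\frac{12}{5} - 3 \left(-5\right)^{2} + 24 \left(-5\right)\right) = \left(-29 + 4\right) \left(\frac{12}{5} - 75 - 120\right) = - 25 \left(\frac{12}{5} - 75 - 120\right) = \left(-25\right) \left(- \frac{963}{5}\right) = 4815$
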